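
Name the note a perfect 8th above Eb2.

The letter stays E (same as the start), shifted an octave up.
Moving 12 semitones up from Eb2 (the size of a perfect octave) reaches Eb3.

Eb3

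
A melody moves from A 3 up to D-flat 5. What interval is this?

A to D spans four letter names (A-B-C-D), plus an octave, so the interval is some kind of eleventh.
A3 to Db5 spans 16 semitones — one semitone narrower than the perfect eleventh (17) — giving a diminished eleventh.
(Equivalently, a compound diminished fourth: a diminished fourth plus an octave.)

diminished 11th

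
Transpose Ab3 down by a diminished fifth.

D3

Five letter names down from A: D.
A diminished fifth spans 6 semitones, so from Ab3 the target pitch is D3.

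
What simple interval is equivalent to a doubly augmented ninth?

doubly augmented second

Take out an octave (7 from the number): 9 − 7 = 2.
So a doubly augmented ninth is an octave plus a doubly augmented second. The quality is unchanged.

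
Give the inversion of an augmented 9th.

First reduce the compound augmented ninth to its simple form, an augmented second.
The rule of nine gives the new number: 9 − 2 = 7, so a second becomes a seventh.
And augmented becomes diminished under inversion, so we get a diminished seventh.

diminished 7th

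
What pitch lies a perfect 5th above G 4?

D 5

Five letter names up from G: D.
A perfect fifth is 7 semitones; 7 semitones up from G4 gives D5.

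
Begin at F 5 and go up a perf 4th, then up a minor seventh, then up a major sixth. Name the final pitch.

Up a perfect fourth from F5: Bb5 (5 semitones up).
A minor seventh up from Bb5 is Ab6.
A major sixth up from Ab6 is F7.

F 7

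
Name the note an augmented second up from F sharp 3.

G double-sharp 3

Counting two letter names up from F lands on G.
An augmented second is 3 semitones; 3 semitones up from F#3 gives G##3.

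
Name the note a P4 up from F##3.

Four letter names up from F: B.
Moving 5 semitones up from F##3 (the size of a perfect fourth) reaches B#3.

B#3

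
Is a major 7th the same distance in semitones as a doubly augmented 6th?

Yes

A major seventh spans 11 semitones, and a doubly augmented sixth also spans 11 semitones — they're enharmonic.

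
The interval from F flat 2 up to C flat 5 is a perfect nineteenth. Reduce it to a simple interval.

Each octave removed subtracts seven from the number: 19 − 14 = 5.
So a perfect nineteenth is 2 octaves plus a perfect fifth. The quality is unchanged.

perfect 5th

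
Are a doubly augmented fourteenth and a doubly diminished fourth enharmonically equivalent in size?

No

25 semitones (doubly augmented fourteenth) vs 3 semitones (doubly diminished fourth): not equal.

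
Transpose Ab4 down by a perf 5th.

Db4

Five letter names down from A: D.
Moving 7 semitones down from Ab4 (the size of a perfect fifth) reaches Db4.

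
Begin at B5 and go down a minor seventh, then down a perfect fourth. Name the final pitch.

B5 down a minor seventh → C#5 (10 semitones).
C#5 down a perfect fourth → G#4 (5 semitones).

G#4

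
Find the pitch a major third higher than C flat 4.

Three letter names up from C: E.
Moving 4 semitones up from Cb4 (the size of a major third) reaches Eb4.

E flat 4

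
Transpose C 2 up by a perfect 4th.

Four letter names up from C: F.
A perfect fourth spans 5 semitones, so from C2 the target pitch is F2.

F 2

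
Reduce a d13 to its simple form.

Subtracting seven from the interval number removes an octave: 13 − 7 = 6.
So a diminished thirteenth is an octave plus a diminished sixth. The quality is unchanged.

diminished 6th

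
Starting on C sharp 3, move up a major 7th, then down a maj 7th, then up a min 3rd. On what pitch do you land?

E 3

Up a major seventh from C#3: B#3 (11 semitones up).
B#3 down a major seventh → C#3 (11 semitones).
A minor third up from C#3 is E3.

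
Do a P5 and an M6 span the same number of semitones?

A perfect fifth is 7 semitones but a major sixth is 9 semitones — different sizes.

No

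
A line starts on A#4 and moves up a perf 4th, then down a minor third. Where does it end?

B#4

A perfect fourth up from A#4 is D#5.
D#5 down a minor third → B#4 (3 semitones).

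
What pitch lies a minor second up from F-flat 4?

The second takes the letter from F up to G.
A minor second spans 1 semitone, so from Fb4 the target pitch is Gbb4.

G-double-flat 4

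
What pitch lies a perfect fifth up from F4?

Counting five letter names up from F lands on C.
Moving 7 semitones up from F4 (the size of a perfect fifth) reaches C5.

C5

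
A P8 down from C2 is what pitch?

For an octave the letter name doesn't change: still C, an octave down.
A perfect octave spans 12 semitones, so from C2 the target pitch is C1.

C1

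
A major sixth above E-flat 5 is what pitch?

C 6

Counting six letter names up from E lands on C.
A major sixth is 9 semitones; 9 semitones up from Eb5 gives C6.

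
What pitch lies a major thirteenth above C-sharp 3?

Six letters up from C (plus an octave) reaches A.
A major thirteenth is 21 semitones; 21 semitones up from C#3 gives A#4.

A-sharp 4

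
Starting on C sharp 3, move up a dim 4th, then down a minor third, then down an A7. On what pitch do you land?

E double-flat 2

Up a diminished fourth from C#3: F3 (4 semitones up).
F3 down a minor third → D3 (3 semitones).
D3 down an augmented seventh → Ebb2 (12 semitones).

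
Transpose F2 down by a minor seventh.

Seven letter names down from F: G.
Moving 10 semitones down from F2 (the size of a minor seventh) reaches G1.

G1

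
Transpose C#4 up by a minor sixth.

A4

Six letter names up from C: A.
A minor sixth spans 8 semitones, so from C#4 the target pitch is A4.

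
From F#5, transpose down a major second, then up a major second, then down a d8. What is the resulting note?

F##4

Down a major second from F#5: E5 (2 semitones down).
Up a major second from E5: F#5 (2 semitones up).
A diminished octave down from F#5 is F##4.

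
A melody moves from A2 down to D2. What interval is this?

perfect fifth

Descending from A2 to D2 is the same interval as ascending D2 to A2.
D to A spans five letter names (D-E-F-G-A): a fifth.
Counting semitones, D2→A2 is 7, which is the perfect fifth.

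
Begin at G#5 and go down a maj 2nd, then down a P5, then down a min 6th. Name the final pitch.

D#4

G#5 down a major second → F#5 (2 semitones).
F#5 down a perfect fifth → B4 (7 semitones).
B4 down a minor sixth → D#4 (8 semitones).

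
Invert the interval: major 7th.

Interval numbers invert to sum to nine: 7 + 2 = 9, so a seventh inverts to a second.
Quality inverts too: major becomes minor. That makes the inversion a minor second.

minor second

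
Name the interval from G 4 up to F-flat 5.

G to F spans seven letter names (G-A-B-C-D-E-F), so the interval is some kind of seventh.
G4 to Fb5 spans 9 semitones — two semitones narrower than the major seventh (11) — giving a diminished seventh.

diminished 7th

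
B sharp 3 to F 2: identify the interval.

Descending from B#3 to F2 is the same interval as ascending F2 to B#3.
F to B spans four letter names (F-G-A-B), plus an octave: an eleventh.
A perfect eleventh would be 17 semitones; F2 to B#3 is 19, two semitones wider, so the interval is doubly augmented.
(Equivalently, a compound doubly augmented fourth: a doubly augmented fourth plus an octave.)

doubly augmented eleventh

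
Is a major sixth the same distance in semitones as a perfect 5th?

No

A major sixth is 9 semitones but a perfect fifth is 7 semitones — different sizes.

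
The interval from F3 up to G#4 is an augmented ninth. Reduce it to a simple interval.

augmented 2nd

Take out an octave (7 from the number): 9 − 7 = 2.
That makes an augmented ninth a compound augmented second — an octave plus an augmented second.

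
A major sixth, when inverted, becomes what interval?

minor third

The rule of nine gives the new number: 9 − 6 = 3, so a sixth becomes a third.
Quality inverts too: major becomes minor. That makes the inversion a minor third.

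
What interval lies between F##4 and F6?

F to F is the same letter name, plus 2 octaves, so the interval is some kind of fifteenth.
F##4 to F6 spans 22 semitones — two semitones narrower than the perfect fifteenth (24) — giving a doubly diminished fifteenth.
(Equivalently, a compound doubly diminished octave: a doubly diminished octave plus an octave.)

doubly diminished fifteenth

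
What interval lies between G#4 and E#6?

G to E spans six letter names (G-A-B-C-D-E), plus an octave: a thirteenth.
Counting semitones, G#4→E#6 is 21, which is the major thirteenth.
(Equivalently, a compound major sixth: a major sixth plus an octave.)

major 13th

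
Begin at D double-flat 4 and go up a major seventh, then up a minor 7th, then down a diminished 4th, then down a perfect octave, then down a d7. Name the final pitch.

Up a major seventh from Dbb4: Cb5 (11 semitones up).
Cb5 up a minor seventh → Bbb5 (10 semitones).
A diminished fourth down from Bbb5 is F5.
F5 down a perfect octave → F4 (12 semitones).
Down a diminished seventh from F4: G#3 (9 semitones down).

G sharp 3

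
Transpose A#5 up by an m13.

F#7

Counting six letter names plus an octave up from A lands on F.
A minor thirteenth spans 20 semitones, so from A#5 the target pitch is F#7.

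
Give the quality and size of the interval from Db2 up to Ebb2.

minor second

D to E spans two letter names (D-E) — that makes it a second of some quality.
Db2 to Ebb2 is 1 semitone, a half step short of the major second (2), so this is minor.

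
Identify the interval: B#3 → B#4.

P8

B to B is the same letter name, plus an octave, so the interval is some kind of octave.
Counting semitones, B#3→B#4 is 12, which is the perfect octave.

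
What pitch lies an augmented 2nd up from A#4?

B##4

Counting two letter names up from A lands on B.
An augmented second is 3 semitones; 3 semitones up from A#4 gives B##4.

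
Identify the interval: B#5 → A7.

diminished 14th

B to A spans seven letter names (B-C-D-E-F-G-A), plus an octave: a fourteenth.
The major fourteenth is 23 semitones; here we have 21, two semitones narrower: diminished.
(Equivalently, a compound diminished seventh: a diminished seventh plus an octave.)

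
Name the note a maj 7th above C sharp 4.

B sharp 4

Counting seven letter names up from C lands on B.
A major seventh is 11 semitones; 11 semitones up from C#4 gives B#4.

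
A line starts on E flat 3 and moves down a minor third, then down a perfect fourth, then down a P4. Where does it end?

A minor third down from Eb3 is C3.
Down a perfect fourth from C3: G2 (5 semitones down).
G2 down a perfect fourth → D2 (5 semitones).

D 2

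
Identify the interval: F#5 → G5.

F to G spans two letter names (F-G) — that makes it a second of some quality.
At 1 semitone, F#5→G5 falls one short of a major second: minor.

minor second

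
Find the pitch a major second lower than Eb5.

The second takes the letter from E down to D.
A major second is 2 semitones; 2 semitones down from Eb5 gives Db5.

Db5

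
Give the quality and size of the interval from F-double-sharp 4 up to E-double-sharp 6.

F to E spans seven letter names (F-G-A-B-C-D-E), plus an octave: a fourteenth.
Counting semitones, F##4→E##6 is 23, which is the major fourteenth.
(Equivalently, a compound major seventh: a major seventh plus an octave.)

major fourteenth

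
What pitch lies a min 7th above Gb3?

The seventh takes the letter from G up to F.
Moving 10 semitones up from Gb3 (the size of a minor seventh) reaches Fb4.

Fb4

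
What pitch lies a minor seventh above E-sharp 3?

Seven letter names up from E: D.
A minor seventh is 10 semitones; 10 semitones up from E#3 gives D#4.

D-sharp 4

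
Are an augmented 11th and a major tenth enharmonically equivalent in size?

18 semitones (augmented eleventh) vs 16 semitones (major tenth): not equal.

No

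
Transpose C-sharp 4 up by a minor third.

E 4

The third takes the letter from C up to E.
Moving 3 semitones up from C#4 (the size of a minor third) reaches E4.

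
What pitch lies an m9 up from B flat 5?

The ninth's letter: B up two letter names plus an octave → C.
A minor ninth is 13 semitones; 13 semitones up from Bb5 gives Cb7.

C flat 7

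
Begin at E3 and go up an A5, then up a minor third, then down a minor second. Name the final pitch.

C##4

Up an augmented fifth from E3: B#3 (8 semitones up).
B#3 up a minor third → D#4 (3 semitones).
D#4 down a minor second → C##4 (1 semitone).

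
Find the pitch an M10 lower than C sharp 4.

Counting three letter names plus an octave down from C lands on A.
Moving 16 semitones down from C#4 (the size of a major tenth) reaches A2.

A 2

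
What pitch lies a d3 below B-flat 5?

G-sharp 5

Counting three letter names down from B lands on G.
A diminished third is 2 semitones; 2 semitones down from Bb5 gives G#5.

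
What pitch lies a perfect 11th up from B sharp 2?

E sharp 4

Four letters up from B (plus an octave) reaches E.
A perfect eleventh spans 17 semitones, so from B#2 the target pitch is E#4.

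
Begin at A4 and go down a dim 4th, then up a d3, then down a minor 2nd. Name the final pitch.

F#4

A diminished fourth down from A4 is E#4.
Up a diminished third from E#4: G4 (2 semitones up).
A minor second down from G4 is F#4.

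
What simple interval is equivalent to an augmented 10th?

Each octave removed subtracts seven from the number: 10 − 7 = 3.
That makes an augmented tenth a compound augmented third — an octave plus an augmented third.

A3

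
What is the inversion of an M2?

Inverted interval numbers add to nine, so a second pairs with a seventh (2 + 7 = 9).
The quality also flips — major becomes minor — giving a minor seventh.

minor seventh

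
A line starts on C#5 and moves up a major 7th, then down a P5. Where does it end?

E#5

Up a major seventh from C#5: B#5 (11 semitones up).
A perfect fifth down from B#5 is E#5.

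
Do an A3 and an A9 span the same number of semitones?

No

An augmented third is 5 semitones but an augmented ninth is 15 semitones — different sizes.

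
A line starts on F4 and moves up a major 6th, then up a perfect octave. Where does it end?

F4 up a major sixth → D5 (9 semitones).
Up a perfect octave from D5: D6 (12 semitones up).

D6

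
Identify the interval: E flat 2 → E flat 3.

E to E is the same letter name, plus an octave — that makes it an octave of some quality.
Eb2 to Eb3 is 12 semitones, matching the perfect octave exactly, so the quality is perfect.

P8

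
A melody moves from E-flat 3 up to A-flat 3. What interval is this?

E to A spans four letter names (E-F-G-A) — that makes it a fourth of some quality.
The perfect fourth spans 5 semitones, and Eb3 to Ab3 is exactly 5 semitones — so this is a perfect fourth.

perfect 4th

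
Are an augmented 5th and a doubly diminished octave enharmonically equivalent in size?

No

An augmented fifth spans 8 semitones; a doubly diminished octave spans 10 semitones. They differ by 2.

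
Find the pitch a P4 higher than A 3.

D 4

Four letter names up from A: D.
A perfect fourth is 5 semitones; 5 semitones up from A3 gives D4.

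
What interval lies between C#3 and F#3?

P4

C to F spans four letter names (C-D-E-F), so the interval is some kind of fourth.
C#3 to F#3 is 5 semitones, matching the perfect fourth exactly, so the quality is perfect.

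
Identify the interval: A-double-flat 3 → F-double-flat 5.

A to F spans six letter names (A-B-C-D-E-F), plus an octave: a thirteenth.
A major thirteenth would be 21 semitones, but Abb3 to Fbb5 is 20 — one semitone narrower, making it a minor thirteenth.
(Equivalently, a compound minor sixth: a minor sixth plus an octave.)

minor thirteenth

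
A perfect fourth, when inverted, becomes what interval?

The rule of nine gives the new number: 9 − 4 = 5, so a fourth becomes a fifth.
And perfect stays perfect under inversion, so we get a perfect fifth.

P5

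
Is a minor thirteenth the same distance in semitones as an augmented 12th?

Yes

A minor thirteenth spans 20 semitones, and an augmented twelfth also spans 20 semitones — they're enharmonic.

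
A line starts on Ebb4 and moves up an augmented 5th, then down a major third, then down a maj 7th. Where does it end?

Abb3

Ebb4 up an augmented fifth → Bb4 (8 semitones).
Down a major third from Bb4: Gb4 (4 semitones down).
Gb4 down a major seventh → Abb3 (11 semitones).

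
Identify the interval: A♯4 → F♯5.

A to F spans six letter names (A-B-C-D-E-F): a sixth.
At 8 semitones, A#4→F#5 falls one short of a major sixth: minor.

minor sixth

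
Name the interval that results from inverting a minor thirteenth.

First reduce the compound minor thirteenth to its simple form, a minor sixth.
The rule of nine gives the new number: 9 − 6 = 3, so a sixth becomes a third.
And minor becomes major under inversion, so we get a major third.

M3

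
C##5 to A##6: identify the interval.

C to A spans six letter names (C-D-E-F-G-A), plus an octave: a thirteenth.
The major thirteenth spans 21 semitones, and C##5 to A##6 is exactly 21 semitones — so this is a major thirteenth.
(Equivalently, a compound major sixth: a major sixth plus an octave.)

major thirteenth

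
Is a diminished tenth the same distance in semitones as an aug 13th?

A diminished tenth spans 14 semitones; an augmented thirteenth spans 22 semitones. They differ by 8.

No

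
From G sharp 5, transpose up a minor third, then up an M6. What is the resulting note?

A minor third up from G#5 is B5.
B5 up a major sixth → G#6 (9 semitones).

G sharp 6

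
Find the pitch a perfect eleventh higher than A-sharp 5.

D-sharp 7

Four letters up from A (plus an octave) reaches D.
A perfect eleventh is 17 semitones; 17 semitones up from A#5 gives D#7.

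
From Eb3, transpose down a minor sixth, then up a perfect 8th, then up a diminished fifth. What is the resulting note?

Db4

Down a minor sixth from Eb3: G2 (8 semitones down).
G2 up a perfect octave → G3 (12 semitones).
Up a diminished fifth from G3: Db4 (6 semitones up).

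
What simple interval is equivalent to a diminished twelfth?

Subtracting seven from the interval number removes an octave: 12 − 7 = 5.
So a diminished twelfth is an octave plus a diminished fifth. The quality is unchanged.

diminished fifth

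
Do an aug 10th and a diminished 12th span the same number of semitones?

No

An augmented tenth spans 17 semitones; a diminished twelfth spans 18 semitones. They differ by 1.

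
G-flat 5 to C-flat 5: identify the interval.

P5

Descending from Gb5 to Cb5 is the same interval as ascending Cb5 to Gb5.
C to G spans five letter names (C-D-E-F-G), so the interval is some kind of fifth.
Cb5 to Gb5 is 7 semitones, matching the perfect fifth exactly, so the quality is perfect.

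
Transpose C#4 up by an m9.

D5

Two letters up from C (plus an octave) reaches D.
Moving 13 semitones up from C#4 (the size of a minor ninth) reaches D5.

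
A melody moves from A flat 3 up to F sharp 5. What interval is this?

augmented 13th

A to F spans six letter names (A-B-C-D-E-F), plus an octave — that makes it a thirteenth of some quality.
A major thirteenth would be 21 semitones; Ab3 to F#5 is 22, one semitone wider, so the interval is augmented.
(Equivalently, a compound augmented sixth: an augmented sixth plus an octave.)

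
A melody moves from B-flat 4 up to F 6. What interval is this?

B to F spans five letter names (B-C-D-E-F), plus an octave, so the interval is some kind of twelfth.
Counting semitones, Bb4→F6 is 19, which is the perfect twelfth.
(Equivalently, a compound perfect fifth: a perfect fifth plus an octave.)

perfect 12th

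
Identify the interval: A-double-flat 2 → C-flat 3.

A to C spans three letter names (A-B-C), so the interval is some kind of third.
Abb2 to Cb3 is 4 semitones, matching the major third exactly, so the quality is major.

M3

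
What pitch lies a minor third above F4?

Ab4

The third takes the letter from F up to A.
Moving 3 semitones up from F4 (the size of a minor third) reaches Ab4.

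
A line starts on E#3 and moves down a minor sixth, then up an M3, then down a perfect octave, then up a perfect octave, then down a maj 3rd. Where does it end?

G##2

A minor sixth down from E#3 is G##2.
G##2 up a major third → B##2 (4 semitones).
Down a perfect octave from B##2: B##1 (12 semitones down).
B##1 up a perfect octave → B##2 (12 semitones).
Down a major third from B##2: G##2 (4 semitones down).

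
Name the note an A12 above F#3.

Counting five letter names plus an octave up from F lands on C.
An augmented twelfth is 20 semitones; 20 semitones up from F#3 gives C##5.

C##5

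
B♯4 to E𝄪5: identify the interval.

B to E spans four letter names (B-C-D-E): a fourth.
The perfect fourth is 5 semitones; here we have 6, one semitone wider: augmented.

augmented fourth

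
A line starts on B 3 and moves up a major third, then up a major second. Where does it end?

Up a major third from B3: D#4 (4 semitones up).
A major second up from D#4 is E#4.

E sharp 4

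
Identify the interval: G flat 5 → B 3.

Descending from Gb5 to B3 is the same interval as ascending B3 to Gb5.
B to G spans six letter names (B-C-D-E-F-G), plus an octave, so the interval is some kind of thirteenth.
B3 to Gb5 spans 19 semitones — two semitones narrower than the major thirteenth (21) — giving a diminished thirteenth.
(Equivalently, a compound diminished sixth: a diminished sixth plus an octave.)

diminished thirteenth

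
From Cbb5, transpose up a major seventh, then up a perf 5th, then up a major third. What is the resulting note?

Up a major seventh from Cbb5: Bbb5 (11 semitones up).
Up a perfect fifth from Bbb5: Fb6 (7 semitones up).
Fb6 up a major third → Ab6 (4 semitones).

Ab6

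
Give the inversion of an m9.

First reduce the compound minor ninth to its simple form, a minor second.
Interval numbers invert to sum to nine: 2 + 7 = 9, so a second inverts to a seventh.
The quality also flips — minor becomes major — giving a major seventh.

major 7th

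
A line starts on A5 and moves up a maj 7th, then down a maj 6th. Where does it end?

B5

Up a major seventh from A5: G#6 (11 semitones up).
Down a major sixth from G#6: B5 (9 semitones down).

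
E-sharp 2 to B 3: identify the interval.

diminished twelfth

E to B spans five letter names (E-F-G-A-B), plus an octave, so the interval is some kind of twelfth.
A perfect twelfth would be 19 semitones; E#2 to B3 is 18, one semitone narrower, so the interval is diminished.
(Equivalently, a compound diminished fifth: a diminished fifth plus an octave.)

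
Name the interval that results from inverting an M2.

m7

The rule of nine gives the new number: 9 − 2 = 7, so a second becomes a seventh.
Quality inverts too: major becomes minor. That makes the inversion a minor seventh.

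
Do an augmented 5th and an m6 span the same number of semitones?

An augmented fifth spans 8 semitones, and a minor sixth also spans 8 semitones — they're enharmonic.

Yes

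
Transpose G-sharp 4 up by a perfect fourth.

The fourth takes the letter from G up to C.
A perfect fourth spans 5 semitones, so from G#4 the target pitch is C#5.

C-sharp 5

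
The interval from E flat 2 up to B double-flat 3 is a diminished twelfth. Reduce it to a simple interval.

d5

Each octave removed subtracts seven from the number: 12 − 7 = 5.
Quality carries through unchanged, so the simple form is a diminished fifth.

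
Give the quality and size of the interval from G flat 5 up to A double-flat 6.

minor ninth

G to A spans two letter names (G-A), plus an octave: a ninth.
At 13 semitones, Gb5→Abb6 falls one short of a major ninth: minor.
(Equivalently, a compound minor second: a minor second plus an octave.)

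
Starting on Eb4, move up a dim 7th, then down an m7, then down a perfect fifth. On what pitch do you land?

Abb3

Eb4 up a diminished seventh → Dbb5 (9 semitones).
Down a minor seventh from Dbb5: Ebb4 (10 semitones down).
Down a perfect fifth from Ebb4: Abb3 (7 semitones down).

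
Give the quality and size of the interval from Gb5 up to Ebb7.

minor 13th

G to E spans six letter names (G-A-B-C-D-E), plus an octave — that makes it a thirteenth of some quality.
At 20 semitones, Gb5→Ebb7 falls one short of a major thirteenth: minor.
(Equivalently, a compound minor sixth: a minor sixth plus an octave.)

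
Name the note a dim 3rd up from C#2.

The third takes the letter from C up to E.
A diminished third spans 2 semitones, so from C#2 the target pitch is Eb2.

Eb2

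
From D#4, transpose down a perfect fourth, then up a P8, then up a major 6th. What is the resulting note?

F##5

D#4 down a perfect fourth → A#3 (5 semitones).
A perfect octave up from A#3 is A#4.
Up a major sixth from A#4: F##5 (9 semitones up).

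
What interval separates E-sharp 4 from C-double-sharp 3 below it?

minor 10th

Descending from E#4 to C##3 is the same interval as ascending C##3 to E#4.
C to E spans three letter names (C-D-E), plus an octave: a tenth.
C##3 to E#4 is 15 semitones, a half step short of the major tenth (16), so this is minor.
(Equivalently, a compound minor third: a minor third plus an octave.)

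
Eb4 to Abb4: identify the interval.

diminished fourth

E to A spans four letter names (E-F-G-A) — that makes it a fourth of some quality.
The perfect fourth is 5 semitones; here we have 4, one semitone narrower: diminished.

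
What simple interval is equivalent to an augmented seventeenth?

Subtracting seven from the interval number removes an octave: 17 − 14 = 3.
Quality carries through unchanged, so the simple form is an augmented third.

A3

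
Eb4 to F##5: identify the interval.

doubly augmented ninth

E to F spans two letter names (E-F), plus an octave — that makes it a ninth of some quality.
A major ninth would be 14 semitones; Eb4 to F##5 is 16, two semitones wider, so the interval is doubly augmented.
(Equivalently, a compound doubly augmented second: a doubly augmented second plus an octave.)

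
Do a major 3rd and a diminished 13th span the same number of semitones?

No

A major third spans 4 semitones; a diminished thirteenth spans 19 semitones. They differ by 15.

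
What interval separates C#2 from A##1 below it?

d3

Descending from C#2 to A##1 is the same interval as ascending A##1 to C#2.
A to C spans three letter names (A-B-C) — that makes it a third of some quality.
The major third is 4 semitones; here we have 2, two semitones narrower: diminished.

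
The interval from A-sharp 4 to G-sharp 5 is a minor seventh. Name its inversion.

The rule of nine gives the new number: 9 − 7 = 2, so a seventh becomes a second.
The quality also flips — minor becomes major — giving a major second.

major 2nd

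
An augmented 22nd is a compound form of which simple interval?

Take out 2 octaves (14 from the number): 22 − 14 = 8.
So an augmented twenty-second is 2 octaves plus an augmented octave. The quality is unchanged.

augmented octave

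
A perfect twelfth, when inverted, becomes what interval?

First reduce the compound perfect twelfth to its simple form, a perfect fifth.
The rule of nine gives the new number: 9 − 5 = 4, so a fifth becomes a fourth.
And perfect stays perfect under inversion, so we get a perfect fourth.

perfect fourth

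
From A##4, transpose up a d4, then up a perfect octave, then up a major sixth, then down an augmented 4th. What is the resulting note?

F#6

A diminished fourth up from A##4 is D#5.
A perfect octave up from D#5 is D#6.
A major sixth up from D#6 is B#6.
An augmented fourth down from B#6 is F#6.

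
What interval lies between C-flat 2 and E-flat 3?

major tenth

C to E spans three letter names (C-D-E), plus an octave — that makes it a tenth of some quality.
Counting semitones, Cb2→Eb3 is 16, which is the major tenth.
(Equivalently, a compound major third: a major third plus an octave.)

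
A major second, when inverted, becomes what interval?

The rule of nine gives the new number: 9 − 2 = 7, so a second becomes a seventh.
Quality inverts too: major becomes minor. That makes the inversion a minor seventh.

m7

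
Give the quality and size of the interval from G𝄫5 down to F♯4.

Descending from Gbb5 to F#4 is the same interval as ascending F#4 to Gbb5.
F to G spans two letter names (F-G), plus an octave, so the interval is some kind of ninth.
The major ninth is 14 semitones; here we have 11, three semitones narrower: doubly diminished.

doubly diminished ninth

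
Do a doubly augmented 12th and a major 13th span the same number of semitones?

Yes

A doubly augmented twelfth spans 21 semitones, and a major thirteenth also spans 21 semitones — they're enharmonic.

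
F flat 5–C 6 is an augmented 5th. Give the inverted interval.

The rule of nine gives the new number: 9 − 5 = 4, so a fifth becomes a fourth.
The quality also flips — augmented becomes diminished — giving a diminished fourth.

d4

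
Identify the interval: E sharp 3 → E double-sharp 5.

augmented fifteenth

E to E is the same letter name, plus 2 octaves — that makes it a fifteenth of some quality.
A perfect fifteenth would be 24 semitones; E#3 to E##5 is 25, one semitone wider, so the interval is augmented.
(Equivalently, a compound augmented octave: an augmented octave plus an octave.)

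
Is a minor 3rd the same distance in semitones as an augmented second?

Yes

A minor third = 3 semitones = an augmented second; enharmonically equal.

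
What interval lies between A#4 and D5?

A to D spans four letter names (A-B-C-D) — that makes it a fourth of some quality.
A#4 to D5 spans 4 semitones — one semitone narrower than the perfect fourth (5) — giving a diminished fourth.

diminished fourth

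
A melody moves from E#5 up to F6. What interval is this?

E to F spans two letter names (E-F), plus an octave — that makes it a ninth of some quality.
A major ninth would be 14 semitones; E#5 to F6 is 12, two semitones narrower, so the interval is diminished.

diminished ninth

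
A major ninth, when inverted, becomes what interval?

First reduce the compound major ninth to its simple form, a major second.
Inverted interval numbers add to nine, so a second pairs with a seventh (2 + 7 = 9).
The quality also flips — major becomes minor — giving a minor seventh.

minor seventh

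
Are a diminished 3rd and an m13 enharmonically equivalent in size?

2 semitones (diminished third) vs 20 semitones (minor thirteenth): not equal.

No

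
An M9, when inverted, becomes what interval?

m7

First reduce the compound major ninth to its simple form, a major second.
Interval numbers invert to sum to nine: 2 + 7 = 9, so a second inverts to a seventh.
And major becomes minor under inversion, so we get a minor seventh.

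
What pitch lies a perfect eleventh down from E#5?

B#3

Counting four letter names plus an octave down from E lands on B.
Moving 17 semitones down from E#5 (the size of a perfect eleventh) reaches B#3.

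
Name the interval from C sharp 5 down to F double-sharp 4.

Descending from C#5 to F##4 is the same interval as ascending F##4 to C#5.
F to C spans five letter names (F-G-A-B-C), so the interval is some kind of fifth.
F##4 to C#5 spans 6 semitones — one semitone narrower than the perfect fifth (7) — giving a diminished fifth.

diminished fifth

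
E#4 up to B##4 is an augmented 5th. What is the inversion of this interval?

Inverted interval numbers add to nine, so a fifth pairs with a fourth (5 + 4 = 9).
And augmented becomes diminished under inversion, so we get a diminished fourth.

d4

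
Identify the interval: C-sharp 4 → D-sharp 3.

minor 7th

Descending from C#4 to D#3 is the same interval as ascending D#3 to C#4.
D to C spans seven letter names (D-E-F-G-A-B-C) — that makes it a seventh of some quality.
D#3 to C#4 is 10 semitones, a half step short of the major seventh (11), so this is minor.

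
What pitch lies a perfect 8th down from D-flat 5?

An octave keeps the letter name D, an octave down from D.
Moving 12 semitones down from Db5 (the size of a perfect octave) reaches Db4.

D-flat 4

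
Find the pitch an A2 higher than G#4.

A##4

The second takes the letter from G up to A.
Moving 3 semitones up from G#4 (the size of an augmented second) reaches A##4.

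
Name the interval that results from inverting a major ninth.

First reduce the compound major ninth to its simple form, a major second.
Inverted interval numbers add to nine, so a second pairs with a seventh (2 + 7 = 9).
And major becomes minor under inversion, so we get a minor seventh.

minor seventh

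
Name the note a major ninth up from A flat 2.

B flat 3

Two letters up from A (plus an octave) reaches B.
A major ninth is 14 semitones; 14 semitones up from Ab2 gives Bb3.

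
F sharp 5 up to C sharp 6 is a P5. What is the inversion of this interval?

P4

Inverted interval numbers add to nine, so a fifth pairs with a fourth (5 + 4 = 9).
The quality also flips — perfect stays perfect — giving a perfect fourth.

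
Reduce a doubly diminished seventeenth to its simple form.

doubly diminished 3rd

Each octave removed subtracts seven from the number: 17 − 14 = 3.
That makes a doubly diminished seventeenth a compound doubly diminished third — 2 octaves plus a doubly diminished third.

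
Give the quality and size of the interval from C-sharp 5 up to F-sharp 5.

C to F spans four letter names (C-D-E-F): a fourth.
Counting semitones, C#5→F#5 is 5, which is the perfect fourth.

perfect fourth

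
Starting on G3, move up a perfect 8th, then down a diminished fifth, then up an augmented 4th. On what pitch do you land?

Up a perfect octave from G3: G4 (12 semitones up).
Down a diminished fifth from G4: C#4 (6 semitones down).
Up an augmented fourth from C#4: F##4 (6 semitones up).

F##4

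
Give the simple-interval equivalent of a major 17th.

Subtracting seven from the interval number removes an octave: 17 − 14 = 3.
That makes a major seventeenth a compound major third — 2 octaves plus a major third.

major third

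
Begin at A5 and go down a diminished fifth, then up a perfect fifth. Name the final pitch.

A#5

A diminished fifth down from A5 is D#5.
A perfect fifth up from D#5 is A#5.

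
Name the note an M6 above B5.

Six letter names up from B: G.
Moving 9 semitones up from B5 (the size of a major sixth) reaches G#6.

G#6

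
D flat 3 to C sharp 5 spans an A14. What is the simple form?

augmented 7th

Subtracting seven from the interval number removes an octave: 14 − 7 = 7.
That makes an augmented fourteenth a compound augmented seventh — an octave plus an augmented seventh.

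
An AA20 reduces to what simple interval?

Subtracting seven from the interval number removes an octave: 20 − 14 = 6.
That makes a doubly augmented twentieth a compound doubly augmented sixth — 2 octaves plus a doubly augmented sixth.

AA6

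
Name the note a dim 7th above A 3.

The seventh takes the letter from A up to G.
A diminished seventh is 9 semitones; 9 semitones up from A3 gives Gb4.

G-flat 4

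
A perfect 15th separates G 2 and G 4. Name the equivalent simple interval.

Take out an octave (7 from the number): 15 − 7 = 8.
So a perfect fifteenth is an octave plus a perfect octave. The quality is unchanged.

perfect 8th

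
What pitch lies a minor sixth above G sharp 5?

E 6

The sixth takes the letter from G up to E.
A minor sixth is 8 semitones; 8 semitones up from G#5 gives E6.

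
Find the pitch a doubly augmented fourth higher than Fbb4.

Bb4

Counting four letter names up from F lands on B.
A doubly augmented fourth is 7 semitones; 7 semitones up from Fbb4 gives Bb4.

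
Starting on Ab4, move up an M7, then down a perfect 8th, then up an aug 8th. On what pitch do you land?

G#5

A major seventh up from Ab4 is G5.
G5 down a perfect octave → G4 (12 semitones).
G4 up an augmented octave → G#5 (13 semitones).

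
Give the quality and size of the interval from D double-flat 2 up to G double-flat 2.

D to G spans four letter names (D-E-F-G): a fourth.
The perfect fourth spans 5 semitones, and Dbb2 to Gbb2 is exactly 5 semitones — so this is a perfect fourth.

perfect fourth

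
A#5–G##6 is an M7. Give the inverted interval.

Inverted interval numbers add to nine, so a seventh pairs with a second (7 + 2 = 9).
The quality also flips — major becomes minor — giving a minor second.

minor 2nd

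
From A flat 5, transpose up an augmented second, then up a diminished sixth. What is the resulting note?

An augmented second up from Ab5 is B5.
B5 up a diminished sixth → Gb6 (7 semitones).

G flat 6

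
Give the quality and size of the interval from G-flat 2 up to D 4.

G to D spans five letter names (G-A-B-C-D), plus an octave: a twelfth.
A perfect twelfth would be 19 semitones; Gb2 to D4 is 20, one semitone wider, so the interval is augmented.
(Equivalently, a compound augmented fifth: an augmented fifth plus an octave.)

augmented twelfth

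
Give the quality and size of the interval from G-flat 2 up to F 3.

G to F spans seven letter names (G-A-B-C-D-E-F), so the interval is some kind of seventh.
The major seventh spans 11 semitones, and Gb2 to F3 is exactly 11 semitones — so this is a major seventh.

major seventh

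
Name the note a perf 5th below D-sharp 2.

Counting five letter names down from D lands on G.
Moving 7 semitones down from D#2 (the size of a perfect fifth) reaches G#1.

G-sharp 1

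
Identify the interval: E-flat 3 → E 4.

augmented octave

E to E is the same letter name, plus an octave — that makes it an octave of some quality.
A perfect octave would be 12 semitones; Eb3 to E4 is 13, one semitone wider, so the interval is augmented.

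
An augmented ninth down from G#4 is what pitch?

Counting two letter names plus an octave down from G lands on F.
An augmented ninth is 15 semitones; 15 semitones down from G#4 gives F3.

F3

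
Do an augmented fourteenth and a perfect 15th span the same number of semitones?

An augmented fourteenth = 24 semitones = a perfect fifteenth; enharmonically equal.

Yes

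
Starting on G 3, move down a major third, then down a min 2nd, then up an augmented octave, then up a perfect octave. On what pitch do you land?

G3 down a major third → Eb3 (4 semitones).
Eb3 down a minor second → D3 (1 semitone).
An augmented octave up from D3 is D#4.
Up a perfect octave from D#4: D#5 (12 semitones up).

D sharp 5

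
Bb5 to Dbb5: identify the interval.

augmented 6th

Descending from Bb5 to Dbb5 is the same interval as ascending Dbb5 to Bb5.
D to B spans six letter names (D-E-F-G-A-B) — that makes it a sixth of some quality.
A major sixth would be 9 semitones; Dbb5 to Bb5 is 10, one semitone wider, so the interval is augmented.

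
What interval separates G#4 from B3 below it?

Descending from G#4 to B3 is the same interval as ascending B3 to G#4.
B to G spans six letter names (B-C-D-E-F-G) — that makes it a sixth of some quality.
The major sixth spans 9 semitones, and B3 to G#4 is exactly 9 semitones — so this is a major sixth.

M6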